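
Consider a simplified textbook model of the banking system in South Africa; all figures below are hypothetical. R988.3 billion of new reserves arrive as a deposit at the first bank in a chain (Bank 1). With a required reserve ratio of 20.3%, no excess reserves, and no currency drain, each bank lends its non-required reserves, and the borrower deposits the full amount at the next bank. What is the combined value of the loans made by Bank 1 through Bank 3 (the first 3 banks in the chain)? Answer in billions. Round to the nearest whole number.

R1916 billion

Bank i lends (1 − rr)^i of the original deposit: Bank 1 lends 988.3·0.7970 = 787.6751, Bank 2 lends 988.3·0.7970² ≈ 627.7771, and so on.
Summing a geometric series: total = 988.3·[0.7970·(1 − 0.7970^3) / (1 − 0.7970)] ≈ 1915.7905 billion.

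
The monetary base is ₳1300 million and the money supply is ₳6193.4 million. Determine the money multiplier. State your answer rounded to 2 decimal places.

The money multiplier is m = M / MB = 6193.4 / 1300 ≈ 4.76415.

4.76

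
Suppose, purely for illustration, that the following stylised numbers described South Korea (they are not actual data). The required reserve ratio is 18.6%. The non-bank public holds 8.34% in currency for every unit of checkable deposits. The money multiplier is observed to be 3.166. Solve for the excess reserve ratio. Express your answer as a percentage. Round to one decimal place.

Using m = 3.166. Since m = (1 + c)/(c + rr + e), the denominator satisfies c + rr + e = (1 + c)/m = (1 + 0.0834) / 3.166 ≈ 0.342198.
With c = 0.0834 and rr = 0.186, the excess reserve ratio is 0.342198 − 0.0834 − 0.186 = 0.072798.

7.3%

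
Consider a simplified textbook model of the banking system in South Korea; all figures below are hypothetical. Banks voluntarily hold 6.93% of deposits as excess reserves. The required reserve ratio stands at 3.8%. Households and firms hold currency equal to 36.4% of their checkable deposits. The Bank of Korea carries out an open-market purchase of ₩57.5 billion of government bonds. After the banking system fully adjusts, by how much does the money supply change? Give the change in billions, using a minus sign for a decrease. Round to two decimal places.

The money multiplier is m = (1 + c) / (rr + e + c) = (1 + 0.364) / (0.038 + 0.0693 + 0.364) ≈ 2.89412.
The purchase adds 57.5 billion of base, so ΔM = m × ΔMB = 2.89412 × (+57.5) = 166.4119 billion.

₩166.41 billion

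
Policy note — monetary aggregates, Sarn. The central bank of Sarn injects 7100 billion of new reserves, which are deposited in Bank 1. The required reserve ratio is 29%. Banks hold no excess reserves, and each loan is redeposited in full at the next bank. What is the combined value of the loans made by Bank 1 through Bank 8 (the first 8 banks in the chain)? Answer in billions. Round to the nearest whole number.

Bank i lends (1 − rr)^i of the original deposit: Bank 1 lends 7100·0.7100 = 5041.0000, Bank 2 lends 7100·0.7100² = 3579.1100, and so on.
Summing a geometric series: total = 7100·[0.7100·(1 − 0.7100^8) / (1 − 0.7100)] ≈ 16260.2608 billion.

16260 billion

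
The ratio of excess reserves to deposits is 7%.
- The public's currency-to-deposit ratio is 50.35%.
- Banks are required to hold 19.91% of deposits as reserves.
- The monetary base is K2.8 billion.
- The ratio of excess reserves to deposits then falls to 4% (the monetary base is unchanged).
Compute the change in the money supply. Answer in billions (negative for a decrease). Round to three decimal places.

K0.220 billion

Initially m₁ = (1 + 0.5035) / (0.1991 + 0.07 + 0.5035) ≈ 1.94603, so M₁ = 1.94603 × 2.8 ≈ 5.4489 billion.
After the change m₂ = (1 + 0.5035) / (0.1991 + 0.04 + 0.5035) ≈ 2.02464, so M₂ = 2.02464 × 2.8 ≈ 5.669 billion.
ΔM = M₂ − M₁ = 5.669 − 5.4489 = 0.2201 billion.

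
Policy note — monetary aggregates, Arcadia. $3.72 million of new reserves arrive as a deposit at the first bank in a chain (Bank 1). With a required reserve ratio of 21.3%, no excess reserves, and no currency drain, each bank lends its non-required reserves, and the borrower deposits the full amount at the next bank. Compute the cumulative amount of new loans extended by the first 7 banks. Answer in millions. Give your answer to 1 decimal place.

Bank i lends (1 − rr)^i of the original deposit: Bank 1 lends 3.72·0.7870 ≈ 2.9276, Bank 2 lends 3.72·0.7870² ≈ 2.3041, and so on.
Summing a geometric series: total = 3.72·[0.7870·(1 − 0.7870^7) / (1 − 0.7870)] ≈ 11.1746 million.

$11.2 million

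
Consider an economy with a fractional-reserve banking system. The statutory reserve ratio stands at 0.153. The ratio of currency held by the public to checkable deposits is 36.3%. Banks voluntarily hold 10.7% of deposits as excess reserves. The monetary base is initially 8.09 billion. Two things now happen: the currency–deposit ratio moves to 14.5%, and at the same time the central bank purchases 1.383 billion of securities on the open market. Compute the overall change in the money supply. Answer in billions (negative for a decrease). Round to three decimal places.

Before: m₁ = (1 + 0.363) / (0.153 + 0.107 + 0.363) ≈ 2.18780, MB₁ = 8.09, so M₁ = 2.18780 × 8.09 ≈ 17.6993 billion.
After: m₂ = (1 + 0.145) / (0.153 + 0.107 + 0.145) ≈ 2.82716, MB₂ = 8.09 + 1.383 = 9.473, so M₂ = 2.82716 × 9.473 ≈ 26.7817 billion.
ΔM = M₂ − M₁ = 26.7817 − 17.6993 = 9.0824 billion.

9.082 billion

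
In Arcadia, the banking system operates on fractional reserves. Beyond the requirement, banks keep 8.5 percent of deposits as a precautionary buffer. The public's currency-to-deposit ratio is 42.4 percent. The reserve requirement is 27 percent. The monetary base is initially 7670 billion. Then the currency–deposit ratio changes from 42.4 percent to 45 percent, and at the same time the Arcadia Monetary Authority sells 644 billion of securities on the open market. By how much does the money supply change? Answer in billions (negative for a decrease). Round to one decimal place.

Before: m₁ = (1 + 0.424) / (0.27 + 0.085 + 0.424) ≈ 1.827985, MB₁ = 7670, so M₁ = 1.827985 × 7670 ≈ 14020.6449 billion.
After: m₂ = (1 + 0.45) / (0.27 + 0.085 + 0.45) ≈ 1.801242, MB₂ = 7670 − 644 = 7026, so M₂ = 1.801242 × 7026 ≈ 12655.5263 billion.
ΔM = M₂ − M₁ = 12655.5263 − 14020.6449 = -1365.1186 billion.

-1365.1 billion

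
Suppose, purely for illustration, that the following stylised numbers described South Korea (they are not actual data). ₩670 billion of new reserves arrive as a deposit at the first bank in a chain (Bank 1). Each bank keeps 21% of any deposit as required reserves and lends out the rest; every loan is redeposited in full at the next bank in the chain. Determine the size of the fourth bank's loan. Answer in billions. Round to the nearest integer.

₩261 billion

Each bank lends a fraction (1 − rr) = 0.7900 of the deposit it receives, so Bank 4 receives 670·0.7900^3 and lends 670·0.7900^4 ≈ 260.9655 billion.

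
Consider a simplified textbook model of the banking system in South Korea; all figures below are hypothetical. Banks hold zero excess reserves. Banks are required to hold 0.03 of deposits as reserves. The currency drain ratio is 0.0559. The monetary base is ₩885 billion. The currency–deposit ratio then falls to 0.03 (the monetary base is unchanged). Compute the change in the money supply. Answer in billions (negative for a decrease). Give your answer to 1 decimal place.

Initially m₁ = (1 + 0.0559) / (0.03 + 0.0559) ≈ 12.29220, so M₁ = 12.29220 × 885 = 10878.597 billion.
After the change m₂ = (1 + 0.03) / (0.03 + 0.03) ≈ 17.16667, so M₂ = 17.16667 × 885 ≈ 15192.503 billion.
ΔM = M₂ − M₁ = 15192.503 − 10878.597 = 4313.906 billion.

₩4313.9 billion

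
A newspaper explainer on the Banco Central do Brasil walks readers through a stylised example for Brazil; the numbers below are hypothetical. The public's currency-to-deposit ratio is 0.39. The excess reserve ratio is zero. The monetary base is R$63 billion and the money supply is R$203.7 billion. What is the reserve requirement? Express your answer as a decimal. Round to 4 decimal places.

Using m = M/MB = 203.7/63 ≈ 3.233333. Since m = (1 + c)/(c + rr + e), the denominator satisfies c + rr + e = (1 + c)/m = (1 + 0.39) / 3.233333 ≈ 0.429897.
With c = 0.39 and e = 0, the reserve requirement is 0.429897 − 0.39 − 0 = 0.039897.

0.0399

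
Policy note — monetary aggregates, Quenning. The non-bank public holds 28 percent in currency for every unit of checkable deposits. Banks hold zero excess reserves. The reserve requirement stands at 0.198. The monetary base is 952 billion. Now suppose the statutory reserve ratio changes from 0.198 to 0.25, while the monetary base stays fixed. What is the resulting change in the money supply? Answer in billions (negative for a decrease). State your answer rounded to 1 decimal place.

-250.1 billion

Initially m₁ = (1 + 0.28) / (0.198 + 0.28) ≈ 2.67782, so M₁ = 2.67782 × 952 ≈ 2549.2846 billion.
After the change m₂ = (1 + 0.28) / (0.25 + 0.28) ≈ 2.41509, so M₂ = 2.41509 × 952 ≈ 2299.1657 billion.
ΔM = M₂ − M₁ = 2299.1657 − 2549.2846 = -250.1189 billion.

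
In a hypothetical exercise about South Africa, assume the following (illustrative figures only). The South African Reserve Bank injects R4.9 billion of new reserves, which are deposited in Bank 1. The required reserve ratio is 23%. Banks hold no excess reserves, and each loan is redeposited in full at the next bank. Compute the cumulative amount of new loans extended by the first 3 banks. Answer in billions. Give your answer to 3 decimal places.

Bank i lends (1 − rr)^i of the original deposit: Bank 1 lends 4.9·0.7700 = 3.7730, Bank 2 lends 4.9·0.7700² ≈ 2.9052, and so on.
Summing a geometric series: total = 4.9·[0.7700·(1 − 0.7700^3) / (1 − 0.7700)] ≈ 8.9152 billion.

R8.915 billion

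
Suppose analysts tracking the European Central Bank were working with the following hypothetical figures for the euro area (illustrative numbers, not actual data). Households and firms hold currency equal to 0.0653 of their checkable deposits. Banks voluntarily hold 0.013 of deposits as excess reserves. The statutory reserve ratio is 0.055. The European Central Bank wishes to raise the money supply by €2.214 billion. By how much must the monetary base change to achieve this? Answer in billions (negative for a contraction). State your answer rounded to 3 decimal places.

The money multiplier is m = (1 + c) / (rr + e + c) = (1 + 0.0653) / (0.055 + 0.013 + 0.0653) ≈ 7.99175.
ΔMB = ΔM / m = (+2.214) / 7.99175 ≈ 0.277 billion.

€0.277 billion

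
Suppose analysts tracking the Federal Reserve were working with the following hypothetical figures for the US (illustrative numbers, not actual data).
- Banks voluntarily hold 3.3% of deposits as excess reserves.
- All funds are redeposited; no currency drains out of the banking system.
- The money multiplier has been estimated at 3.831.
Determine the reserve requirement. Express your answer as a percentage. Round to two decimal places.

22.80%

Using m = 3.831. Since m = (1 + c)/(c + rr + e), the denominator satisfies c + rr + e = (1 + c)/m = (1 + 0) / 3.831 ≈ 0.261028.
With c = 0 and e = 0.033, the reserve requirement is 0.261028 − 0 − 0.033 = 0.228028.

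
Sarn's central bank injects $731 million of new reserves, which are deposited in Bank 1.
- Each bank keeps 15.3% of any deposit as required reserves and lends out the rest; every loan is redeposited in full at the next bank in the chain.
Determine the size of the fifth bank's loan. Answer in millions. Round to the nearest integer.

Each bank lends a fraction (1 − rr) = 0.8470 of the deposit it receives, so Bank 5 receives 731·0.8470^4 and lends 731·0.8470^5 ≈ 318.6650 million.

$319 million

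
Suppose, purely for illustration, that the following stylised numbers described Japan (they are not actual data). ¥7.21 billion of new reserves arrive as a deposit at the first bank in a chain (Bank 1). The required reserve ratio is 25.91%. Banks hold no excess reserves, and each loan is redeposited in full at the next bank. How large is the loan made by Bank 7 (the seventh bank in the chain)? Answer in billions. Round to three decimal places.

Each bank lends a fraction (1 − rr) = 0.7409 of the deposit it receives, so Bank 7 receives 7.21·0.7409^6 and lends 7.21·0.7409^7 ≈ 0.8836 billion.

¥0.884 billion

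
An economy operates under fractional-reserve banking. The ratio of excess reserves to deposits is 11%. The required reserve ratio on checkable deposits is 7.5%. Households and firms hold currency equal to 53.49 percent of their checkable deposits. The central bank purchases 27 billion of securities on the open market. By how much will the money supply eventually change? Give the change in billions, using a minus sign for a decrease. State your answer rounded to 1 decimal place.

The money multiplier is m = (1 + c) / (rr + e + c) = (1 + 0.5349) / (0.075 + 0.11 + 0.5349) ≈ 2.1321.
The purchase adds 27 billion of base, so ΔM = m × ΔMB = 2.1321 × (+27) = 57.5667 billion.

57.6 billion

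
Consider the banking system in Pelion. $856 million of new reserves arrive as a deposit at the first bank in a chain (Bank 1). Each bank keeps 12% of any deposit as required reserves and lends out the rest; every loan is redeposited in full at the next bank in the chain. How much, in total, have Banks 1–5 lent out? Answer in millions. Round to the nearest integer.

$2965 million

Bank i lends (1 − rr)^i of the original deposit: Bank 1 lends 856·0.8800 = 753.2800, Bank 2 lends 856·0.8800² = 662.8864, and so on.
Summing a geometric series: total = 856·[0.8800·(1 − 0.8800^5) / (1 − 0.8800)] ≈ 2964.5842 million.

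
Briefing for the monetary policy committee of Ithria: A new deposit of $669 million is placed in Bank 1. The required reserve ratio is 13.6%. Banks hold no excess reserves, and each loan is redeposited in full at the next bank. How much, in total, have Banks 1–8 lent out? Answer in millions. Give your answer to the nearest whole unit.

Bank i lends (1 − rr)^i of the original deposit: Bank 1 lends 669·0.8640 = 578.0160, Bank 2 lends 669·0.8640² ≈ 499.4058, and so on.
Summing a geometric series: total = 669·[0.8640·(1 − 0.8640^8) / (1 − 0.8640)] ≈ 2930.3092 million.

$2930 million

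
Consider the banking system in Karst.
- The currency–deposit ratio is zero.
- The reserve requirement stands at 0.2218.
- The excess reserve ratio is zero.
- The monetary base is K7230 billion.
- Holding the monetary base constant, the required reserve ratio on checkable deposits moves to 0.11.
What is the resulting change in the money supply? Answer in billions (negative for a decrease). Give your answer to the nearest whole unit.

Initially m₁ = 1 / (0.2218) ≈ 4.50857, so M₁ = 4.50857 × 7230 = 32596.9611 billion.
After the change m₂ = 1 / (0.11) ≈ 9.09091, so M₂ = 9.09091 × 7230 = 65727.2793 billion.
ΔM = M₂ − M₁ = 65727.2793 − 32596.9611 = 33130.3182 billion.

K33130 billion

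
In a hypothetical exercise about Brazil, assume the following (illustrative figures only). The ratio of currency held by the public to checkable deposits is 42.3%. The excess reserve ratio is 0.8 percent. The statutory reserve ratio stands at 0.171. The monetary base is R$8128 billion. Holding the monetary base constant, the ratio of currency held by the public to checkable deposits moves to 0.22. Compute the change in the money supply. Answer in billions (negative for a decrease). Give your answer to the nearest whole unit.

Initially m₁ = (1 + 0.423) / (0.171 + 0.008 + 0.423) ≈ 2.36379, so M₁ = 2.36379 × 8128 ≈ 19212.8851 billion.
After the change m₂ = (1 + 0.22) / (0.171 + 0.008 + 0.22) ≈ 3.05764, so M₂ = 3.05764 × 8128 ≈ 24852.4979 billion.
ΔM = M₂ − M₁ = 24852.4979 − 19212.8851 = 5639.6128 billion.

R$5640 billion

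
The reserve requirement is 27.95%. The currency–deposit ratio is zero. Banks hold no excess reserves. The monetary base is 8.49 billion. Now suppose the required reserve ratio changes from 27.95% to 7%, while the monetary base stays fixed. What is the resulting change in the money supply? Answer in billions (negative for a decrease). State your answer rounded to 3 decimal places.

Initially m₁ = 1 / (0.2795) ≈ 3.57782, so M₁ = 3.57782 × 8.49 ≈ 30.3757 billion.
After the change m₂ = 1 / (0.07) ≈ 14.28571, so M₂ = 14.28571 × 8.49 ≈ 121.2857 billion.
ΔM = M₂ − M₁ = 121.2857 − 30.3757 = 90.91 billion.

90.910 billion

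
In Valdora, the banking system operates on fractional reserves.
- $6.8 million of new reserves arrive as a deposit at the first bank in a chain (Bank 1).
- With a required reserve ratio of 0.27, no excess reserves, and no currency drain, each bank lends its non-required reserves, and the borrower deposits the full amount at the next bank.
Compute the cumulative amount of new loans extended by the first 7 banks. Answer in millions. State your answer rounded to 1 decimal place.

Bank i lends (1 − rr)^i of the original deposit: Bank 1 lends 6.8·0.7300 = 4.9640, Bank 2 lends 6.8·0.7300² ≈ 3.6237, and so on.
Summing a geometric series: total = 6.8·[0.7300·(1 − 0.7300^7) / (1 − 0.7300)] ≈ 16.3541 million.

$16.4 million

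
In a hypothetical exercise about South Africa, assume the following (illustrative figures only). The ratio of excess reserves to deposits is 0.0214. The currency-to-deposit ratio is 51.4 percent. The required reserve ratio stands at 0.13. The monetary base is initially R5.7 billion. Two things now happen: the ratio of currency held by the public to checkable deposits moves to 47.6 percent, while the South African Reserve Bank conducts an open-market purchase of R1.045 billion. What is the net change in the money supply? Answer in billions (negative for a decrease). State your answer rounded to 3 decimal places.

R2.899 billion

Before: m₁ = (1 + 0.514) / (0.13 + 0.0214 + 0.514) ≈ 2.27532, MB₁ = 5.7, so M₁ = 2.27532 × 5.7 ≈ 12.9693 billion.
After: m₂ = (1 + 0.476) / (0.13 + 0.0214 + 0.476) ≈ 2.35257, MB₂ = 5.7 + 1.045 = 6.745, so M₂ = 2.35257 × 6.745 ≈ 15.8681 billion.
ΔM = M₂ − M₁ = 15.8681 − 12.9693 = 2.8988 billion.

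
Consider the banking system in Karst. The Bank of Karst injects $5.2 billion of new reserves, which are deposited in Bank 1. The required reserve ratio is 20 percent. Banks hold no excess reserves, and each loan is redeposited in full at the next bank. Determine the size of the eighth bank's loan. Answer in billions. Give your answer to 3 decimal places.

$0.872 billion

Each bank lends a fraction (1 − rr) = 0.8000 of the deposit it receives, so Bank 8 receives 5.2·0.8000^7 and lends 5.2·0.8000^8 ≈ 0.8724 billion.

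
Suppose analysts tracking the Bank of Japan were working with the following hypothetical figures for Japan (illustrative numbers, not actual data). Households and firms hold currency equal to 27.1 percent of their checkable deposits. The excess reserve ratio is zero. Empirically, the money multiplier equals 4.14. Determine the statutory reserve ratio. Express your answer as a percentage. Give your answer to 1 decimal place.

Using m = 4.14. Since m = (1 + c)/(c + rr + e), the denominator satisfies c + rr + e = (1 + c)/m = (1 + 0.271) / 4.14 ≈ 0.307005.
With c = 0.271 and e = 0, the statutory reserve ratio is 0.307005 − 0.271 − 0 = 0.036005.

3.6%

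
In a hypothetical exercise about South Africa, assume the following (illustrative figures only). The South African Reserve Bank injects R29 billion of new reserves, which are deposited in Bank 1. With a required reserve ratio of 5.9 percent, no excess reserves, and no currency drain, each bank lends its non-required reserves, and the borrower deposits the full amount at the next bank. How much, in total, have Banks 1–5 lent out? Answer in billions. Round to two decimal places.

Bank i lends (1 − rr)^i of the original deposit: Bank 1 lends 29·0.9410 = 27.2890, Bank 2 lends 29·0.9410² ≈ 25.6789, and so on.
Summing a geometric series: total = 29·[0.9410·(1 − 0.9410^5) / (1 − 0.9410)] ≈ 121.2667 billion.

R121.27 billion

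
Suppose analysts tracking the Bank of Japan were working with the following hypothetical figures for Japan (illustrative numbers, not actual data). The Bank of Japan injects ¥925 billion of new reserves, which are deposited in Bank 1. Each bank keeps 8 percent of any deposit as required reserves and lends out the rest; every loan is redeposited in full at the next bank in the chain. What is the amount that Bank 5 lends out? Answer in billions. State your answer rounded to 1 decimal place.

Each bank lends a fraction (1 − rr) = 0.9200 of the deposit it receives, so Bank 5 receives 925·0.9200^4 and lends 925·0.9200^5 ≈ 609.6504 billion.

¥609.7 billion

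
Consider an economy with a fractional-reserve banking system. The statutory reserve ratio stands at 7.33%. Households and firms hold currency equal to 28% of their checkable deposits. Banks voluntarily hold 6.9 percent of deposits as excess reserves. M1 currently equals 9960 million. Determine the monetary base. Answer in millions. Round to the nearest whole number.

3286 million

The money multiplier is m = (1 + c) / (rr + e + c) = (1 + 0.28) / (0.0733 + 0.069 + 0.28) ≈ 3.03102.
MB = M / m = 9960 / 3.03102 ≈ 3286.0225 million.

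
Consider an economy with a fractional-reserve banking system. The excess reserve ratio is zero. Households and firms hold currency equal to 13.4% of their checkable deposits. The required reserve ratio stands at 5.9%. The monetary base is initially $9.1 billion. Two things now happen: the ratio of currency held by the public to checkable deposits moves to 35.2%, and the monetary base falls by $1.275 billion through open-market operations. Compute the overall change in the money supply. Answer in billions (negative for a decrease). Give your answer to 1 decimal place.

-27.7 billion

Before: m₁ = (1 + 0.134) / (0.059 + 0.134) ≈ 5.8756, MB₁ = 9.1, so M₁ = 5.8756 × 9.1 ≈ 53.468 billion.
After: m₂ = (1 + 0.352) / (0.059 + 0.352) ≈ 3.2895, MB₂ = 9.1 − 1.275 = 7.825, so M₂ = 3.2895 × 7.825 ≈ 25.7403 billion.
ΔM = M₂ − M₁ = 25.7403 − 53.468 = -27.7277 billion.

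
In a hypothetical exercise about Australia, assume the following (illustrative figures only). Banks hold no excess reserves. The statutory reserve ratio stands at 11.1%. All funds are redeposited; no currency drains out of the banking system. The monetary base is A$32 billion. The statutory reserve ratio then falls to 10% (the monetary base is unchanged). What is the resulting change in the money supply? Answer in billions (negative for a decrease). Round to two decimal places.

Initially m₁ = 1 / (0.111) ≈ 9.00901, so M₁ = 9.00901 × 32 ≈ 288.2883 billion.
After the change m₂ = 1 / (0.1) = 10, so M₂ = 10 × 32 = 320 billion.
ΔM = M₂ − M₁ = 320 − 288.2883 = 31.7117 billion.

A$31.71 billion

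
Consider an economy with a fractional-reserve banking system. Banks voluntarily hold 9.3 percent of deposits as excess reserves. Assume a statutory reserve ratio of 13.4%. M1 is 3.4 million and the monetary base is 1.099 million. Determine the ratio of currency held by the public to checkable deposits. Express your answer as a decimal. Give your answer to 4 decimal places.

Using m = M/MB = 3.4/1.099 ≈ 3.093722. From m = (1 + c)/(c + rr + e), rearranging gives 1 + c = m·(c + rr + e), so c·(1 − m) = m·(rr + e) − 1.
Hence c = [m·(rr + e) − 1]/(1 − m) = [3.093722 × (0.134 + 0.093) − 1] / (1 − 3.093722) ≈ 0.142199.

0.1422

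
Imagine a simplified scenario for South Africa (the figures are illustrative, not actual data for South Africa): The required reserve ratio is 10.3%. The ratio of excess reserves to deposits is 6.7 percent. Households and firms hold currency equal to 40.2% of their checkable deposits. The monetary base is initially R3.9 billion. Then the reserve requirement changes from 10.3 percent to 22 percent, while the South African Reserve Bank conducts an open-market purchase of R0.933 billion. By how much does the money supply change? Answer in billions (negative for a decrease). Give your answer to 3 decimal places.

R0.275 billion

Before: m₁ = (1 + 0.402) / (0.103 + 0.067 + 0.402) ≈ 2.45105, MB₁ = 3.9, so M₁ = 2.45105 × 3.9 ≈ 9.5591 billion.
After: m₂ = (1 + 0.402) / (0.22 + 0.067 + 0.402) ≈ 2.03483, MB₂ = 3.9 + 0.933 = 4.833, so M₂ = 2.03483 × 4.833 ≈ 9.8343 billion.
ΔM = M₂ − M₁ = 9.8343 − 9.5591 = 0.2752 billion.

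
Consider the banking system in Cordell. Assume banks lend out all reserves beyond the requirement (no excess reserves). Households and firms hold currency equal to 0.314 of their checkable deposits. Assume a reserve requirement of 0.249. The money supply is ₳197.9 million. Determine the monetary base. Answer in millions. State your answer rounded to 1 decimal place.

The money multiplier is m = (1 + c) / (rr + c) = (1 + 0.314) / (0.249 + 0.314) ≈ 2.33393.
MB = M / m = 197.9 / 2.33393 ≈ 84.7926 million.

₳84.8 million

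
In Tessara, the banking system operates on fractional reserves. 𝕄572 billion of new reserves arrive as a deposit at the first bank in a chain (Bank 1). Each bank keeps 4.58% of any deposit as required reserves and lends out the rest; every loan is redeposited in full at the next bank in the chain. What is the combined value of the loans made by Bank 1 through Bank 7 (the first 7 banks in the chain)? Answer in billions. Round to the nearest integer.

𝕄3334 billion

Bank i lends (1 − rr)^i of the original deposit: Bank 1 lends 572·0.9542 = 545.8024, Bank 2 lends 572·0.9542² ≈ 520.8047, and so on.
Summing a geometric series: total = 572·[0.9542·(1 − 0.9542^7) / (1 − 0.9542)] ≈ 3333.9498 billion.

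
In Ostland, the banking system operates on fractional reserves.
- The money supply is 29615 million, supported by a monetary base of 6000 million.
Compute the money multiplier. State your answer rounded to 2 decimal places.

4.94

The money multiplier is m = M / MB = 29615 / 6000 ≈ 4.93583.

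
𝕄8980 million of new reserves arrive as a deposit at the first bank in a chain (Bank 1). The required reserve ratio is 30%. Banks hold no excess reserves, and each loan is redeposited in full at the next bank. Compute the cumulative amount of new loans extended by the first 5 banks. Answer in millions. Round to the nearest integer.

𝕄17432 million

Bank i lends (1 − rr)^i of the original deposit: Bank 1 lends 8980·0.7000 = 6286.0000, Bank 2 lends 8980·0.7000² = 4400.2000, and so on.
Summing a geometric series: total = 8980·[0.7000·(1 − 0.7000^5) / (1 − 0.7000)] = 17431.7066 million.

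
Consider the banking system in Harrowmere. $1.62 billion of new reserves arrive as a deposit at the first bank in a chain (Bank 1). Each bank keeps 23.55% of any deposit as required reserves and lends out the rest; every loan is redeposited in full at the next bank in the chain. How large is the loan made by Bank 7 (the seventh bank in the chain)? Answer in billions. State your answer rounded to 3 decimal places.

$0.247 billion

Each bank lends a fraction (1 − rr) = 0.7645 of the deposit it receives, so Bank 7 receives 1.62·0.7645^6 and lends 1.62·0.7645^7 ≈ 0.2473 billion.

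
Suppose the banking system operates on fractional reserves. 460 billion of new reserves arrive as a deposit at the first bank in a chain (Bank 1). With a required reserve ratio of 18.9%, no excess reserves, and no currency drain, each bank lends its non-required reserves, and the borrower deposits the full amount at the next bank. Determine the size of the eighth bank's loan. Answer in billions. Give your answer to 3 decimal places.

Each bank lends a fraction (1 − rr) = 0.8110 of the deposit it receives, so Bank 8 receives 460·0.8110^7 and lends 460·0.8110^8 ≈ 86.0844 billion.

86.084 billion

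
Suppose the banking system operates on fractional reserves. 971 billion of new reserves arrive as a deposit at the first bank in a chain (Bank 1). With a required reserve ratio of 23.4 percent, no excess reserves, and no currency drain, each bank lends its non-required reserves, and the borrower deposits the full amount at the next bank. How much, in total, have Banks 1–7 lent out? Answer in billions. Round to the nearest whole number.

2687 billion

Bank i lends (1 − rr)^i of the original deposit: Bank 1 lends 971·0.7660 = 743.7860, Bank 2 lends 971·0.7660² ≈ 569.7401, and so on.
Summing a geometric series: total = 971·[0.7660·(1 − 0.7660^7) / (1 − 0.7660)] ≈ 2686.7217 billion.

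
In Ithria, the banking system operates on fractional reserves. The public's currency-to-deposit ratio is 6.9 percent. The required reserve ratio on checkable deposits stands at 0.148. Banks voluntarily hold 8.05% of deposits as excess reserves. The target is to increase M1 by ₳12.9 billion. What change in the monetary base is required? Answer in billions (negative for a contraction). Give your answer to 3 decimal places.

The money multiplier is m = (1 + c) / (rr + e + c) = (1 + 0.069) / (0.148 + 0.0805 + 0.069) ≈ 3.593277.
ΔMB = ΔM / m = (+12.9) / 3.593277 ≈ 3.59 billion.

₳3.590 billion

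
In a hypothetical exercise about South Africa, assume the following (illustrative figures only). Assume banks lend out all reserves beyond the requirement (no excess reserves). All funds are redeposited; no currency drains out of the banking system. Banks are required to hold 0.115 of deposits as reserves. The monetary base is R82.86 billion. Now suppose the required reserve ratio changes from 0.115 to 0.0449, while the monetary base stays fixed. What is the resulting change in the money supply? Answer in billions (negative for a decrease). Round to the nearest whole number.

Initially m₁ = 1 / (0.115) ≈ 8.6957, so M₁ = 8.6957 × 82.86 ≈ 720.5257 billion.
After the change m₂ = 1 / (0.0449) ≈ 22.2717, so M₂ = 22.2717 × 82.86 ≈ 1845.4331 billion.
ΔM = M₂ − M₁ = 1845.4331 − 720.5257 = 1124.9074 billion.

R1125 billion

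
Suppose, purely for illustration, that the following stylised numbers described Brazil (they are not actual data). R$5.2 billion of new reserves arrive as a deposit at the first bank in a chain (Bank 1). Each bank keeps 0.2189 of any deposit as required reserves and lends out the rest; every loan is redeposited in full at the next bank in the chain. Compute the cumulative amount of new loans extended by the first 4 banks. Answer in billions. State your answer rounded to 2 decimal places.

Bank i lends (1 − rr)^i of the original deposit: Bank 1 lends 5.2·0.7811 ≈ 4.0617, Bank 2 lends 5.2·0.7811² ≈ 3.1726, and so on.
Summing a geometric series: total = 5.2·[0.7811·(1 − 0.7811^4) / (1 − 0.7811)] ≈ 11.6481 billion.

R$11.65 billion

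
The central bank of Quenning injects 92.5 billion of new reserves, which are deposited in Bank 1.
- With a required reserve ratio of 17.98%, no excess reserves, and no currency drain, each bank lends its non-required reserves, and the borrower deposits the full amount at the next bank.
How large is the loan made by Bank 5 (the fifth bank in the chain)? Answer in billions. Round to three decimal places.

34.335 billion

Each bank lends a fraction (1 − rr) = 0.8202 of the deposit it receives, so Bank 5 receives 92.5·0.8202^4 and lends 92.5·0.8202^5 ≈ 34.3353 billion.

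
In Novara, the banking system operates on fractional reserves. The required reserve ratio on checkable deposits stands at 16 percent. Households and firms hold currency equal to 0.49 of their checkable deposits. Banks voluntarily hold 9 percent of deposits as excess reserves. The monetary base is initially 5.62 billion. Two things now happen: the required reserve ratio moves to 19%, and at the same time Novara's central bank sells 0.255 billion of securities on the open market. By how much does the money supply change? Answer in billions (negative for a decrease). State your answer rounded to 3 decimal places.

Before: m₁ = (1 + 0.49) / (0.16 + 0.09 + 0.49) ≈ 2.01351, MB₁ = 5.62, so M₁ = 2.01351 × 5.62 ≈ 11.3159 billion.
After: m₂ = (1 + 0.49) / (0.19 + 0.09 + 0.49) ≈ 1.93506, MB₂ = 5.62 − 0.255 = 5.365, so M₂ = 1.93506 × 5.365 ≈ 10.3816 billion.
ΔM = M₂ − M₁ = 10.3816 − 11.3159 = -0.9343 billion.

-0.934 billion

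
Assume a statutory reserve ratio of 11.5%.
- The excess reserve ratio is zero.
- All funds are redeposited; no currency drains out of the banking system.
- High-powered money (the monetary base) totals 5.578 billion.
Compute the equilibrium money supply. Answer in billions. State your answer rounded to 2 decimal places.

With no currency drain or excess reserves, the money multiplier is m = 1/rr = 1/0.115 ≈ 8.6957.
Money supply M = m × MB = 8.6957 × 5.578 ≈ 48.5046 billion.

48.50 billion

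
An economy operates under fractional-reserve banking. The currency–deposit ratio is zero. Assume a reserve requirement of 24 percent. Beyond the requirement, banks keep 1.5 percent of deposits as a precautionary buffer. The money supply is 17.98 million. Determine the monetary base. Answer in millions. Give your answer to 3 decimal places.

4.585 million

The money multiplier is m = 1 / (rr + e) = 1 / (0.24 + 0.015) ≈ 3.921569.
MB = M / m = 17.98 / 3.921569 ≈ 4.5849 million.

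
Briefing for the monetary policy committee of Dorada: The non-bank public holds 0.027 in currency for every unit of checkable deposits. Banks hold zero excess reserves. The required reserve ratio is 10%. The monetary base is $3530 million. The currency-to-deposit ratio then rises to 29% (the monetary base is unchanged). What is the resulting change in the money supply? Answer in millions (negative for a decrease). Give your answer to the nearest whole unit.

-16870 million

Initially m₁ = (1 + 0.027) / (0.1 + 0.027) ≈ 8.08661, so M₁ = 8.08661 × 3530 = 28545.7333 million.
After the change m₂ = (1 + 0.29) / (0.1 + 0.29) ≈ 3.30769, so M₂ = 3.30769 × 3530 = 11676.1457 million.
ΔM = M₂ − M₁ = 11676.1457 − 28545.7333 = -16869.5876 million.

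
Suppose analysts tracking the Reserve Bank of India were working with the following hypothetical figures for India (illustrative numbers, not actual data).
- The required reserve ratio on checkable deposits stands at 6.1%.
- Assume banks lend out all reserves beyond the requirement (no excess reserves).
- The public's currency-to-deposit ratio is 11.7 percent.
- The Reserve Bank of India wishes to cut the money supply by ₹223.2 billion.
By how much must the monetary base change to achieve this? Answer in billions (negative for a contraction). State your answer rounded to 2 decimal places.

The money multiplier is m = (1 + c) / (rr + c) = (1 + 0.117) / (0.061 + 0.117) ≈ 6.275281.
ΔMB = ΔM / m = (−223.2) / 6.275281 ≈ -35.5681 billion.

-35.57 billion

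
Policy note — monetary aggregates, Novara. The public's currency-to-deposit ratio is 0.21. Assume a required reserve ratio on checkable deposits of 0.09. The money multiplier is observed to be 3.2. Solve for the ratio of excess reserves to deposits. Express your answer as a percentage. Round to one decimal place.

7.8%

Using m = 3.2. Since m = (1 + c)/(c + rr + e), the denominator satisfies c + rr + e = (1 + c)/m = (1 + 0.21) / 3.2 = 0.378125.
With c = 0.21 and rr = 0.09, the ratio of excess reserves to deposits is 0.378125 − 0.21 − 0.09 = 0.078125.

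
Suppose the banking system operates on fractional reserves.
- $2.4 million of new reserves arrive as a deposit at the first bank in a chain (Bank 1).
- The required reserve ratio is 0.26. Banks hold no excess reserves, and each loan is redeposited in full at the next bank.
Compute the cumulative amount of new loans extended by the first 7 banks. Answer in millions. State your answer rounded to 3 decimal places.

$6.001 million

Bank i lends (1 − rr)^i of the original deposit: Bank 1 lends 2.4·0.7400 = 1.7760, Bank 2 lends 2.4·0.7400² ≈ 1.3142, and so on.
Summing a geometric series: total = 2.4·[0.7400·(1 − 0.7400^7) / (1 − 0.7400)] ≈ 6.0007 million.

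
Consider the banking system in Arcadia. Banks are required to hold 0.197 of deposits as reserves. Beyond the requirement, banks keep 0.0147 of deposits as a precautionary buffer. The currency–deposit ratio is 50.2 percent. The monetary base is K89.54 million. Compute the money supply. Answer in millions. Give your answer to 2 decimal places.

K188.44 million

The money multiplier is m = (1 + c) / (rr + e + c) = (1 + 0.502) / (0.197 + 0.0147 + 0.502) ≈ 2.10453.
So M = m × MB = 2.10453 × 89.54 ≈ 188.4396 million.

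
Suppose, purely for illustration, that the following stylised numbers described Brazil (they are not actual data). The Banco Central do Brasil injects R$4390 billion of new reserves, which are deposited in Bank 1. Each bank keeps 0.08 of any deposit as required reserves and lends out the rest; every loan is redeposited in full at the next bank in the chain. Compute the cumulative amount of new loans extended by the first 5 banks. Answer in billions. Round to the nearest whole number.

R$17211 billion

Bank i lends (1 − rr)^i of the original deposit: Bank 1 lends 4390·0.9200 = 4038.8000, Bank 2 lends 4390·0.9200² = 3715.6960, and so on.
Summing a geometric series: total = 4390·[0.9200·(1 − 0.9200^5) / (1 − 0.9200)] ≈ 17211.2693 billion.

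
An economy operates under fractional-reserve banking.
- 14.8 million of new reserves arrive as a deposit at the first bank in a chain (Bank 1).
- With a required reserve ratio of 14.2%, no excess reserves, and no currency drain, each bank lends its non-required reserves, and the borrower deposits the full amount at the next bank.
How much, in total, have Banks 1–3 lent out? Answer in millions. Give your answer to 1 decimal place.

32.9 million

Bank i lends (1 − rr)^i of the original deposit: Bank 1 lends 14.8·0.8580 = 12.6984, Bank 2 lends 14.8·0.8580² ≈ 10.8952, and so on.
Summing a geometric series: total = 14.8·[0.8580·(1 − 0.8580^3) / (1 − 0.8580)] ≈ 32.9417 million.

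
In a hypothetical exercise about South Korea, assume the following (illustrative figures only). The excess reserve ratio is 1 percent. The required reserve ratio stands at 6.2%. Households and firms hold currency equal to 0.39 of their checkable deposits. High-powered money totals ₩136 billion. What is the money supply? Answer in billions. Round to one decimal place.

The money multiplier is m = (1 + c) / (rr + e + c) = (1 + 0.39) / (0.062 + 0.01 + 0.39) ≈ 3.00866.
So M = m × MB = 3.00866 × 136 ≈ 409.1778 billion.

₩409.2 billion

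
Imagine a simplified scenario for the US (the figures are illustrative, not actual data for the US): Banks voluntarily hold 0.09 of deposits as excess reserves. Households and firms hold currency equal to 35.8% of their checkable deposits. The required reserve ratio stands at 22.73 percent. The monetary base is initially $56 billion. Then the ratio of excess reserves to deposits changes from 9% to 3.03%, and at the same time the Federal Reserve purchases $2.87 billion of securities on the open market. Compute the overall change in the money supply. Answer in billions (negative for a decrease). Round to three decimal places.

$17.252 billion

Before: m₁ = (1 + 0.358) / (0.2273 + 0.09 + 0.358) ≈ 2.010958, MB₁ = 56, so M₁ = 2.010958 × 56 ≈ 112.6136 billion.
After: m₂ = (1 + 0.358) / (0.2273 + 0.0303 + 0.358) ≈ 2.205978, MB₂ = 56 + 2.87 = 58.87, so M₂ = 2.205978 × 58.87 ≈ 129.8659 billion.
ΔM = M₂ − M₁ = 129.8659 − 112.6136 = 17.2523 billion.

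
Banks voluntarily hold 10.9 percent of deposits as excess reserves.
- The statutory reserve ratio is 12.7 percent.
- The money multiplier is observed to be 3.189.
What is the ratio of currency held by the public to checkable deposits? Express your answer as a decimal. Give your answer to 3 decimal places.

0.113

Using m = 3.189. From m = (1 + c)/(c + rr + e), rearranging gives 1 + c = m·(c + rr + e), so c·(1 − m) = m·(rr + e) − 1.
Hence c = [m·(rr + e) − 1]/(1 − m) = [3.189 × (0.127 + 0.109) − 1] / (1 − 3.189) ≈ 0.113018.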